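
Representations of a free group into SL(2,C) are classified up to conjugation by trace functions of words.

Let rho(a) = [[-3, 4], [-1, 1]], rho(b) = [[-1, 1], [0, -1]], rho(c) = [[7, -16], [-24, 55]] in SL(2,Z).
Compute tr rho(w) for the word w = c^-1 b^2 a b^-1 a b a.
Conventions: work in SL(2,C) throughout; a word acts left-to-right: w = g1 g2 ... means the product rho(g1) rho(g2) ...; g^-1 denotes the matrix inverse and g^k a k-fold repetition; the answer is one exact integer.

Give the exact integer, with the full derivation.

rho(c^-1) = [[55, 16], [24, 7]]
... * rho(b) = [[-1, 1], [0, -1]]  ->  [[-55, 39], [-24, 17]]
... * rho(b) = [[-1, 1], [0, -1]]  ->  [[55, -94], [24, -41]]
... * rho(a) = [[-3, 4], [-1, 1]]  ->  [[-71, 126], [-31, 55]]
... * rho(b^-1) = [[-1, -1], [0, -1]]  ->  [[71, -55], [31, -24]]
... * rho(a) = [[-3, 4], [-1, 1]]  ->  [[-158, 229], [-69, 100]]
... * rho(b) = [[-1, 1], [0, -1]]  ->  [[158, -387], [69, -169]]
... * rho(a) = [[-3, 4], [-1, 1]]  ->  [[-87, 245], [-38, 107]]
tr = -87 + 107 = 20

20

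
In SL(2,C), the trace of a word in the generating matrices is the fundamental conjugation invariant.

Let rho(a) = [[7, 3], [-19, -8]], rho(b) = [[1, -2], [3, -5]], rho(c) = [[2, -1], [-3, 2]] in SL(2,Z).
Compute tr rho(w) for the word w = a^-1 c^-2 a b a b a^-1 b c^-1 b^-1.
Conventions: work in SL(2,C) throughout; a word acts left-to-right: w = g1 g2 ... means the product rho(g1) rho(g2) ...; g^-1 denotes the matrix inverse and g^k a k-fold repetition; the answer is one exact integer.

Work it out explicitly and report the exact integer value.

-326129272

rho(a^-1) = [[-8, -3], [19, 7]]
... * rho(c^-1) = [[2, 1], [3, 2]]  ->  [[-25, -14], [59, 33]]
... * rho(c^-1) = [[2, 1], [3, 2]]  ->  [[-92, -53], [217, 125]]
... * rho(a) = [[7, 3], [-19, -8]]  ->  [[363, 148], [-856, -349]]
... * rho(b) = [[1, -2], [3, -5]]  ->  [[807, -1466], [-1903, 3457]]
... * rho(a) = [[7, 3], [-19, -8]]  ->  [[33503, 14149], [-79004, -33365]]
... * rho(b) = [[1, -2], [3, -5]]  ->  [[75950, -137751], [-179099, 324833]]
... * rho(a^-1) = [[-8, -3], [19, 7]]  ->  [[-3224869, -1192107], [7604619, 2811128]]
... * rho(b) = [[1, -2], [3, -5]]  ->  [[-6801190, 12410273], [16038003, -29264878]]
... * rho(c^-1) = [[2, 1], [3, 2]]  ->  [[23628439, 18019356], [-55718628, -42491753]]
... * rho(b^-1) = [[-5, 2], [-3, 1]]  ->  [[-172200263, 65276234], [406068399, -153929009]]
tr = -172200263 + -153929009 = -326129272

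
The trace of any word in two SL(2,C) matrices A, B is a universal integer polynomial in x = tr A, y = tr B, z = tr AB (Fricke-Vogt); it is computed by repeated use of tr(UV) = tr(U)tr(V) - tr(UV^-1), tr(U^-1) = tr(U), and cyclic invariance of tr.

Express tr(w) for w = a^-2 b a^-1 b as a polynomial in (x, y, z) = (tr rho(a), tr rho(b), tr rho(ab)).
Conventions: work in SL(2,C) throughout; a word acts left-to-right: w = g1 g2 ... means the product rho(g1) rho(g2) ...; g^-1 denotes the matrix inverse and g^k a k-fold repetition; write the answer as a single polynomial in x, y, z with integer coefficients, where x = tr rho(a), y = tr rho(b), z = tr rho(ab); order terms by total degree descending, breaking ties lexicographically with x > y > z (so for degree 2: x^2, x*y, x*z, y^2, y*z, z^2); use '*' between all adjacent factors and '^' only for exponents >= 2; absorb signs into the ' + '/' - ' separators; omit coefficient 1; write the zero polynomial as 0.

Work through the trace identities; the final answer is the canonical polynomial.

x^3*y^2 - 2*x^2*y*z - x*y^2 + x*z^2 + y*z - x

next, tr(b^2) = tr(b) * tr(b) - tr(1)  (reduce the b square) = y^2 - 2
next, tr(b^2 a) = tr(b) * tr(a b) - tr(a)  (reduce the b square) = y*z - x
tr(b a^-1 b) = tr(b^2) * tr(a) - tr(b^2 a)  (eliminate a^-1) = x*y^2 - y*z - x
next, tr(b a b a) = tr(a b) * tr(a b) - tr(1)  (split on a) = z^2 - 2
tr(b a^-1 b a) = tr(b a b) * tr(a) - tr(b a b a)  (eliminate a^-1) = x*y*z - x^2 - z^2 + 2
and tr(b a^-1 b a^-1) = tr(b a^-1 b) * tr(a) - tr(b a^-1 b a)  (eliminate a^-1) = x^2*y^2 - 2*x*y*z + z^2 - 2
next, tr(a^-2 b a^-1 b) = tr(b a^-1 b a^-1) * tr(a) - tr(b a^-1 b)  (eliminate a^-1) = x^3*y^2 - 2*x^2*y*z - x*y^2 + x*z^2 + y*z - x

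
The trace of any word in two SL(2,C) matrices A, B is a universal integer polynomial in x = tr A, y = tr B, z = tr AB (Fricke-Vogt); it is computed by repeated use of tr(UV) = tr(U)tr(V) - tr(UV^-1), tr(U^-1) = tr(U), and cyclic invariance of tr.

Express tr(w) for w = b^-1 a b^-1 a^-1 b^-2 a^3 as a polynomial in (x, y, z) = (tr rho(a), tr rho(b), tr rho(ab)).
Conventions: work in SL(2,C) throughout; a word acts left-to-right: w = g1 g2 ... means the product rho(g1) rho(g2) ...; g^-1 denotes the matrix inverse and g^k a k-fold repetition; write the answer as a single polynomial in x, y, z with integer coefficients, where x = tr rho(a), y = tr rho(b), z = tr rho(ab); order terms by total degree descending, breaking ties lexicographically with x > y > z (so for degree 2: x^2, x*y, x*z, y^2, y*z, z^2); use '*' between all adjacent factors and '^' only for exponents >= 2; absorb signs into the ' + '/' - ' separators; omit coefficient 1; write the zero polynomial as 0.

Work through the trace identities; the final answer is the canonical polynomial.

reduce: tr(a^2) = tr(a) tr(a) - tr(1)  (reduce the a square) = x^2 - 2
tr(a^3) = tr(a) tr(a^2) - tr(a)  (reduce the a square) = x^3 - 3*x
reduce: tr(a^4) = tr(a) tr(a^3) - tr(a^2)  (reduce the a square) = x^4 - 4*x^2 + 2
tr(b a^2) = tr(a) tr(b a) - tr(b)  (reduce the a square) = x*z - y
reduce: tr(a^2 b a) = tr(a) tr(b a^2) - tr(b a)  (reduce the a square) = x^2*z - x*y - z
tr(a^4 b) = tr(a) tr(a^2 b a) - tr(a^2 b)  (reduce the a square) = x^3*z - x^2*y - 2*x*z + y
tr(a^4 b^-1) = tr(a^4) tr(b) - tr(a^4 b)  (eliminate b^-1) = x^4*y - x^3*z - 3*x^2*y + 2*x*z + y
tr(a b^-2 a^3) = tr(a^4 b^-1) tr(b) - tr(a^4)  (eliminate b^-1) = x^4*y^2 - x^3*y*z - x^4 - 3*x^2*y^2 + 2*x*y*z + 4*x^2 + y^2 - 2
reduce: tr(b a b a) = tr(a b) tr(a b) - tr(1)  (split on a) = z^2 - 2
reduce: tr(b a b) = tr(b) tr(a b) - tr(a)  (reduce the b square) = y*z - x
reduce: tr(a b a b a) = tr(a) tr(b a b a) - tr(b a b)  (reduce the a square) = x*z^2 - y*z - x
tr(a^3 b a b) = tr(a) tr(a b a b a) - tr(a b a b)  (reduce the a square) = x^2*z^2 - x*y*z - x^2 - z^2 + 2
so tr(b^-1 a^3 b a) = tr(a^3 b a) tr(b) - tr(a^3 b a b)  (eliminate b^-1) = x^3*y*z - x^2*y^2 - x^2*z^2 - x*y*z + x^2 + y^2 + z^2 - 2
tr(a b^-2 a^3 b) = tr(b^-1 a^3 b a) tr(b) - tr(b^-1 a^3 b a b)  (eliminate b^-1) = x^3*y^2*z - x^2*y^3 - x^2*y*z^2 - x^3*z - x*y^2*z + 2*x^2*y + y^3 + y*z^2 + 2*x*z - 3*y
tr(b^-1 a^3 b^-1 a b^-1) = tr(a b^-2 a^3) tr(b) - tr(a b^-2 a^3 b)  (eliminate b^-1) = x^4*y^3 - 2*x^3*y^2*z - x^4*y - 2*x^2*y^3 + x^2*y*z^2 + x^3*z + 3*x*y^2*z + 2*x^2*y - y*z^2 - 2*x*z + y
tr(a^3 b^-1 a b) = tr(a b a^3) tr(b) - tr(a b a^3 b)  (eliminate b^-1) = x^3*y*z - x^2*y^2 - x^2*z^2 - x*y*z + x^2 + y^2 + z^2 - 2
tr(b^-1 a^3 b^-1 a) = tr(a^3 b^-1 a) tr(b) - tr(a^3 b^-1 a b)  (eliminate b^-1) = x^4*y^2 - 2*x^3*y*z - 2*x^2*y^2 + x^2*z^2 + 3*x*y*z - x^2 - z^2 + 2
tr(b^-2 a^3 b^-1 a b^-1) = tr(b^-1 a^3 b^-1 a b^-1) tr(b) - tr(b^-1 a^3 b^-1 a)  (eliminate b^-1) = x^4*y^4 - 2*x^3*y^3*z - 2*x^4*y^2 - 2*x^2*y^4 + x^2*y^2*z^2 + 3*x^3*y*z + 3*x*y^3*z + 4*x^2*y^2 - x^2*z^2 - y^2*z^2 - 5*x*y*z + x^2 + y^2 + z^2 - 2
so tr(a^5) = tr(a) tr(a^4) - tr(a^3)  (reduce the a square) = x^5 - 5*x^3 + 5*x
tr(a^5 b) = tr(a) tr(a^2 b a^2) - tr(a^2 b a)  (reduce the a square) = x^4*z - x^3*y - 3*x^2*z + 2*x*y + z
tr(a^3 b^-1 a^2) = tr(a^5) tr(b) - tr(a^5 b)  (eliminate b^-1) = x^5*y - x^4*z - 4*x^3*y + 3*x^2*z + 3*x*y - z
reduce: tr(b^2) = tr(b) tr(b) - tr(1)  (reduce the b square) = y^2 - 2
so tr(b a^2 b) = tr(a) tr(b^2 a) - tr(b^2)  (reduce the a square) = x*y*z - x^2 - y^2 + 2
tr(b a^2 b a^2) = tr(a) tr(b a^2 b a) - tr(b a^2 b)  (reduce the a square) = x^2*z^2 - 2*x*y*z + y^2 - 2
so tr(a^2 b a^3 b) = tr(a) tr(b a^2 b a^2) - tr(b a^2 b a)  (reduce the a square) = x^3*z^2 - 2*x^2*y*z + x*y^2 - x*z^2 + y*z - x
tr(a^3 b^-1 a^2 b) = tr(a^2 b a^3) tr(b) - tr(a^2 b a^3 b)  (eliminate b^-1) = x^4*y*z - x^3*y^2 - x^3*z^2 - x^2*y*z + x*y^2 + x*z^2 + x
reduce: tr(b^-1 a^3 b^-1 a^2) = tr(a^3 b^-1 a^2) tr(b) - tr(a^3 b^-1 a^2 b)  (eliminate b^-1) = x^5*y^2 - 2*x^4*y*z - 3*x^3*y^2 + x^3*z^2 + 4*x^2*y*z + 2*x*y^2 - x*z^2 - y*z - x
tr(a b^-2 a^3 b^-1 a) = tr(b^-1 a^3 b^-1 a^2) tr(b) - tr(b^-1 a^3 b^-1 a^2 b)  (eliminate b^-1) = x^5*y^3 - 2*x^4*y^2*z - x^5*y - 3*x^3*y^3 + x^3*y*z^2 + x^4*z + 4*x^2*y^2*z + 4*x^3*y + 2*x*y^3 - x*y*z^2 - 3*x^2*z - y^2*z - 4*x*y + z
tr(a^4 b a b) = tr(a) tr(a^2 b a b a) - tr(a^2 b a b)  (reduce the a square) = x^3*z^2 - x^2*y*z - x^3 - 2*x*z^2 + y*z + 3*x
tr(a b a b^-1 a^3) = tr(a^4 b a) tr(b) - tr(a^4 b a b)  (eliminate b^-1) = x^4*y*z - x^3*y^2 - x^3*z^2 - 2*x^2*y*z + x^3 + 2*x*y^2 + 2*x*z^2 - 3*x
reduce: tr(b a b a b a) = tr(b a) tr(b a b a) - tr(b^-1 a^-1)  (split on b) = z^3 - 3*z
tr(b a b a b) = tr(b) tr(a b a b) - tr(a b a)  (reduce the b square) = y*z^2 - x*z - y
so tr(b a b a b a^2) = tr(a) tr(b a b a b a) - tr(b a b a b)  (reduce the a square) = x*z^3 - y*z^2 - 2*x*z + y
tr(a^3 b a b a b) = tr(a) tr(b a b a b a^2) - tr(b a b a b a)  (reduce the a square) = x^2*z^3 - x*y*z^2 - 2*x^2*z - z^3 + x*y + 3*z
tr(a b a b^-1 a^3 b) = tr(a^3 b a b a) tr(b) - tr(a^3 b a b a b)  (eliminate b^-1) = x^3*y*z^2 - x^2*y^2*z - x^2*z^3 - x^3*y - x*y*z^2 + 2*x^2*z + y^2*z + z^3 + 2*x*y - 3*z
so tr(b^-1 a^3 b^-1 a b a) = tr(a b a b^-1 a^3) tr(b) - tr(a b a b^-1 a^3 b)  (eliminate b^-1) = x^4*y^2*z - x^3*y^3 - 2*x^3*y*z^2 - x^2*y^2*z + x^2*z^3 + 2*x^3*y + 2*x*y^3 + 3*x*y*z^2 - 2*x^2*z - y^2*z - z^3 - 5*x*y + 3*z
tr(a^3 b^-1 a b a) = tr(a b a^4) tr(b) - tr(a b a^4 b)  (eliminate b^-1) = x^4*y*z - x^3*y^2 - x^3*z^2 - 2*x^2*y*z + x^3 + 2*x*y^2 + 2*x*z^2 - 3*x
reduce: tr(a b^-2 a^3 b^-1 a b) = tr(b^-1 a^3 b^-1 a b a) tr(b) - tr(b^-1 a^3 b^-1 a b a b)  (eliminate b^-1) = x^4*y^3*z - x^3*y^4 - 2*x^3*y^2*z^2 - x^4*y*z - x^2*y^3*z + x^2*y*z^3 + 3*x^3*y^2 + x^3*z^2 + 2*x*y^4 + 3*x*y^2*z^2 - y^3*z - y*z^3 - x^3 - 7*x*y^2 - 2*x*z^2 + 3*y*z + 3*x
so tr(b^-2 a^3 b^-1 a b^-1 a) = tr(a b^-2 a^3 b^-1 a) tr(b) - tr(a b^-2 a^3 b^-1 a b)  (eliminate b^-1) = x^5*y^4 - 3*x^4*y^3*z - x^5*y^2 - 2*x^3*y^4 + 3*x^3*y^2*z^2 + 2*x^4*y*z + 5*x^2*y^3*z - x^2*y*z^3 + x^3*y^2 - x^3*z^2 - 4*x*y^2*z^2 - 3*x^2*y*z + y*z^3 + x^3 + 3*x*y^2 + 2*x*z^2 - 2*y*z - 3*x
tr(b^-1 a b^-1 a^-1 b^-2 a^3) = tr(b^-2 a^3 b^-1 a b^-1) tr(a) - tr(b^-2 a^3 b^-1 a b^-1 a)  (eliminate a^-1) = x^4*y^3*z - x^5*y^2 - 2*x^3*y^2*z^2 + x^4*y*z - 2*x^2*y^3*z + x^2*y*z^3 + 3*x^3*y^2 + 3*x*y^2*z^2 - 2*x^2*y*z - y*z^3 - 2*x*y^2 - x*z^2 + 2*y*z + x

x^4*y^3*z - x^5*y^2 - 2*x^3*y^2*z^2 + x^4*y*z - 2*x^2*y^3*z + x^2*y*z^3 + 3*x^3*y^2 + 3*x*y^2*z^2 - 2*x^2*y*z - y*z^3 - 2*x*y^2 - x*z^2 + 2*y*z + x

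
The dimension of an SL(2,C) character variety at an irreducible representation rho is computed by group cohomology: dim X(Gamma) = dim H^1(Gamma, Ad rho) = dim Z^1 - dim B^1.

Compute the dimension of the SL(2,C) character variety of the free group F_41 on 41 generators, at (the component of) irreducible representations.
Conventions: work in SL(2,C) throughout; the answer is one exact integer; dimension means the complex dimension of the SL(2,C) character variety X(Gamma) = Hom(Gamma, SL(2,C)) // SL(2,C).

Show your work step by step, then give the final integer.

Here Gamma is free of rank 41 — no relator constrains a cocycle.
So Z^1 = (sl_2)^41 in full: dim Z^1 = 123.
Irreducibility makes the coboundary map sl_2 -> Z^1 injective (trivial centralizer), so dim B^1 = 3.
dim H^1 = 123 - 3 = 120, which is dim X.

120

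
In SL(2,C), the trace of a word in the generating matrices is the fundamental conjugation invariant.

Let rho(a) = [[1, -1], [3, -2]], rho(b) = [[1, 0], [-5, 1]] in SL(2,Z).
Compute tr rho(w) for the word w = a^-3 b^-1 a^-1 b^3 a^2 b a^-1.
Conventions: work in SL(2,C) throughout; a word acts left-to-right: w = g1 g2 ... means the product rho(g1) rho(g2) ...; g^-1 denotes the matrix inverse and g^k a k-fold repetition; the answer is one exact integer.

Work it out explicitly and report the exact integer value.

402

rho(a^-1) = [[-2, 1], [-3, 1]]
... * rho(a^-1) = [[-2, 1], [-3, 1]]  ->  [[1, -1], [3, -2]]
... * rho(a^-1) = [[-2, 1], [-3, 1]]  ->  [[1, 0], [0, 1]]
... * rho(b^-1) = [[1, 0], [5, 1]]  ->  [[1, 0], [5, 1]]
... * rho(a^-1) = [[-2, 1], [-3, 1]]  ->  [[-2, 1], [-13, 6]]
... * rho(b) = [[1, 0], [-5, 1]]  ->  [[-7, 1], [-43, 6]]
... * rho(b) = [[1, 0], [-5, 1]]  ->  [[-12, 1], [-73, 6]]
... * rho(b) = [[1, 0], [-5, 1]]  ->  [[-17, 1], [-103, 6]]
... * rho(a) = [[1, -1], [3, -2]]  ->  [[-14, 15], [-85, 91]]
... * rho(a) = [[1, -1], [3, -2]]  ->  [[31, -16], [188, -97]]
... * rho(b) = [[1, 0], [-5, 1]]  ->  [[111, -16], [673, -97]]
... * rho(a^-1) = [[-2, 1], [-3, 1]]  ->  [[-174, 95], [-1055, 576]]
tr = -174 + 576 = 402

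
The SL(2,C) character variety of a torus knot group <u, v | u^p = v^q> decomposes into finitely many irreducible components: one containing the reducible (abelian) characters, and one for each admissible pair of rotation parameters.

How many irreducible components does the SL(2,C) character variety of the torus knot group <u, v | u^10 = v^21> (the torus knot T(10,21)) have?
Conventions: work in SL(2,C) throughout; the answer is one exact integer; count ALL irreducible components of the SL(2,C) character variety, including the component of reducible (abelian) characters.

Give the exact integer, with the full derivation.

Gamma = < u, v | u^10 = v^21 > (torus knot T(10,21)); the central element u^10 = v^21 acts as +I or -I in any irreducible SL(2,C) representation.
On an irreducible component, tr(u) is locked at 2*cos(pi*alpha/10) for some alpha in 1..9, and tr(v) at 2*cos(pi*beta/21) for some beta in 1..20.
u^10 = (-1)^alpha I and v^21 = (-1)^beta I must agree, so alpha and beta have equal parity.
Enumerate parity-matched pairs: 5*10 odd-odd plus 4*10 even-even gives 90.
Total: 90 irreducible-character components + 1 reducible (abelian) component = 91.

91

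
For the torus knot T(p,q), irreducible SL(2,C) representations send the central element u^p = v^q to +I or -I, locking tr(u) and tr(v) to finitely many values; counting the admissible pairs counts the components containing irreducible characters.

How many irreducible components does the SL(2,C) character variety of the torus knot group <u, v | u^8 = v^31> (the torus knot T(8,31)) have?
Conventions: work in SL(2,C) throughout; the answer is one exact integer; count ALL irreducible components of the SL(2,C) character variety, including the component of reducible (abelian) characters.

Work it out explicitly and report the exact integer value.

106

In the torus knot group T(8,31), u^8 = v^31 is central, so an irreducible representation sends it to +I or -I (Schur).
On an irreducible component, tr(u) is locked at 2*cos(pi*alpha/8) for some alpha in 1..7, and tr(v) at 2*cos(pi*beta/31) for some beta in 1..30.
u^8 = (-1)^alpha I and v^31 = (-1)^beta I must agree, so alpha and beta have equal parity.
Enumerate parity-matched pairs: 4*15 odd-odd plus 3*15 even-even gives 105.
That is 105 components of irreducible characters, and with the reducible (abelian) component the total is 106.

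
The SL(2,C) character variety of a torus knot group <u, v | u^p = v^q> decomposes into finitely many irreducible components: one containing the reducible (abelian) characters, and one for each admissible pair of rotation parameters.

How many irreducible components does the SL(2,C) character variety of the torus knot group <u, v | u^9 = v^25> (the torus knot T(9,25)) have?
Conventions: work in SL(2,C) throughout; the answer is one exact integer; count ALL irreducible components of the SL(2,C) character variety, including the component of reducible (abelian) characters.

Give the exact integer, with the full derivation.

For T(9,25): irreducibility forces the central element u^9 = v^25 to one of +I, -I.
So on each irreducible component the traces are pinned: tr(u) = 2*cos(pi*alpha/9) with 1 <= alpha <= 8, tr(v) = 2*cos(pi*beta/25) with 1 <= beta <= 24.
The two central values (-1)^alpha I and (-1)^beta I must be the same matrix, so alpha and beta share a parity.
Counting: 4 odd alphas x 12 odd betas + 4 even alphas x 12 even betas = 48 + 48 = 96.
components with irreducible characters: 96; plus the single component of reducible (abelian) characters: total 97.

97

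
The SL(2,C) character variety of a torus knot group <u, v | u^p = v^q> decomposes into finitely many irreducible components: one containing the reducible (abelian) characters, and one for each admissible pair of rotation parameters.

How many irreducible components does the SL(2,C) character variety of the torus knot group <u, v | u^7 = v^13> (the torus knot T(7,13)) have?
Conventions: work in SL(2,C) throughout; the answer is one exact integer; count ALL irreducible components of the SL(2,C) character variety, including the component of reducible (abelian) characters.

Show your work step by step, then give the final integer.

37

For T(7,13): irreducibility forces the central element u^7 = v^13 to one of +I, -I.
So on each irreducible component the traces are pinned: tr(u) = 2*cos(pi*alpha/7) with 1 <= alpha <= 6, tr(v) = 2*cos(pi*beta/13) with 1 <= beta <= 12.
u^7 = (-1)^alpha I and v^13 = (-1)^beta I must agree, so alpha and beta have equal parity.
count pairs: odd alpha (3 choices) x odd beta (6), plus even alpha (3) x even beta (6): 3*6 + 3*6 = 36.
That is 36 components of irreducible characters, and with the reducible (abelian) component the total is 37.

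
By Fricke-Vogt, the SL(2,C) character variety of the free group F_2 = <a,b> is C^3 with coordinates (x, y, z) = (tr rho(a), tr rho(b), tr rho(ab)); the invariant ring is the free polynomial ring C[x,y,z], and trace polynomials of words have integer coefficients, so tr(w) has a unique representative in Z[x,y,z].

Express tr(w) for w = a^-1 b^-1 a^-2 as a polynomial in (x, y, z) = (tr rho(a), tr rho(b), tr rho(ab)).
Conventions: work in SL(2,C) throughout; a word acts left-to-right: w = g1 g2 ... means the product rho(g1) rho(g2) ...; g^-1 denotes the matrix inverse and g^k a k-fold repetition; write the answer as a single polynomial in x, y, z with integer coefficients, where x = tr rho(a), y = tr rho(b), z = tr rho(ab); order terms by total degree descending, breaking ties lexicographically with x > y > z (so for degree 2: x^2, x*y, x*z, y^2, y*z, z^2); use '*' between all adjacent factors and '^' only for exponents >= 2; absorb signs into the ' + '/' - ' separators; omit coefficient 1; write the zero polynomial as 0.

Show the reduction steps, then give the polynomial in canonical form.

tr(a^-1) = tr(a) = x
apply: tr(a^-1 b) = tr(b) tr(a) - tr(b a)   [inverse elimination on a] = x*y - z
apply: tr(b^-1 a^-1) = tr(a^-1) tr(b) - tr(a^-1 b)   [inverse elimination on b] = z
apply: tr(a^-1 b^-1 a^-1) = tr(b^-1 a^-1) tr(a) - tr(b^-1)   [inverse elimination on a] = x*z - y
tr(a^-1 b^-1 a^-2) = tr(a^-1 b^-1 a^-1) tr(a) - tr(a^-1 b^-1)   [inverse elimination on a] = x^2*z - x*y - z

x^2*z - x*y - z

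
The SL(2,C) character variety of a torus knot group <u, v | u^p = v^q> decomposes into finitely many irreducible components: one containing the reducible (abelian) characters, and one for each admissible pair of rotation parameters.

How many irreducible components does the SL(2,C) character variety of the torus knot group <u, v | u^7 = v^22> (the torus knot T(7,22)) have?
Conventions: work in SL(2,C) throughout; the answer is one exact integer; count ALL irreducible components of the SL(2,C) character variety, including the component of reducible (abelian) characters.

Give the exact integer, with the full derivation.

Gamma = < u, v | u^7 = v^22 > (torus knot T(7,22)); the central element u^7 = v^22 acts as +I or -I in any irreducible SL(2,C) representation.
On an irreducible component, tr(u) is locked at 2*cos(pi*alpha/7) for some alpha in 1..6, and tr(v) at 2*cos(pi*beta/22) for some beta in 1..21.
Consistency of u^7 = (-1)^alpha I with v^22 = (-1)^beta I forces alpha = beta (mod 2).
count pairs: odd alpha (3 choices) x odd beta (11), plus even alpha (3) x even beta (10): 3*11 + 3*10 = 63.
That is 63 components of irreducible characters, and with the reducible (abelian) component the total is 64.

64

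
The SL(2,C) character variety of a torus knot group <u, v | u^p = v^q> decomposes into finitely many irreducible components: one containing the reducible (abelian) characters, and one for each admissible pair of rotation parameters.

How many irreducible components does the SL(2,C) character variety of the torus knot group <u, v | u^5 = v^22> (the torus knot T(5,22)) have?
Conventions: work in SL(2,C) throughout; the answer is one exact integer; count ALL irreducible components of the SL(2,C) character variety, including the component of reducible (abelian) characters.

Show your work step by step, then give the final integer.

43

Gamma = < u, v | u^5 = v^22 > (torus knot T(5,22)); the central element u^5 = v^22 acts as +I or -I in any irreducible SL(2,C) representation.
This locks tr(u) to 2*cos(pi*alpha/5), alpha in 1..4, and tr(v) to 2*cos(pi*beta/22), beta in 1..21, on each component of irreducible characters.
u^5 = (-1)^alpha I and v^22 = (-1)^beta I must agree, so alpha and beta have equal parity.
count pairs: odd alpha (2 choices) x odd beta (11), plus even alpha (2) x even beta (10): 2*11 + 2*10 = 42.
Total: 42 irreducible-character components + 1 reducible (abelian) component = 43.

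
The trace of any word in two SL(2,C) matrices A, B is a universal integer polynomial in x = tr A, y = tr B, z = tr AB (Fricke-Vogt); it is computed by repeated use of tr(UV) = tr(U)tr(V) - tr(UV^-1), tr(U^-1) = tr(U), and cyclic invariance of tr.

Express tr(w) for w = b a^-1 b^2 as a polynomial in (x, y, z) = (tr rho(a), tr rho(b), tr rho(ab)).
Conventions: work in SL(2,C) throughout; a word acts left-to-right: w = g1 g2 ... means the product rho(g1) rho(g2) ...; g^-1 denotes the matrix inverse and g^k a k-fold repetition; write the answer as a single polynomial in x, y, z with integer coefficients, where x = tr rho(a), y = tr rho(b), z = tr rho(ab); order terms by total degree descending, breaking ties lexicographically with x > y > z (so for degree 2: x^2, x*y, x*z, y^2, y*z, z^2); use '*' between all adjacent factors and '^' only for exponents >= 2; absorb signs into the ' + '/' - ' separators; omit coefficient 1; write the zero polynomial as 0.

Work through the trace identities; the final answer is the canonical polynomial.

tr(b^2) = tr(b) tr(b) - tr(1) = y^2 - 2
use: tr(b^3) = tr(b) tr(b^2) - tr(b) = y^3 - 3*y
use: tr(b a b) = tr(b) tr(a b) - tr(a) = y*z - x
tr(b^3 a) = tr(b) tr(b a b) - tr(b a) = y^2*z - x*y - z
apply: tr(b a^-1 b^2) = tr(b^3) tr(a) - tr(b^3 a) = x*y^3 - y^2*z - 2*x*y + z

x*y^3 - y^2*z - 2*x*y + z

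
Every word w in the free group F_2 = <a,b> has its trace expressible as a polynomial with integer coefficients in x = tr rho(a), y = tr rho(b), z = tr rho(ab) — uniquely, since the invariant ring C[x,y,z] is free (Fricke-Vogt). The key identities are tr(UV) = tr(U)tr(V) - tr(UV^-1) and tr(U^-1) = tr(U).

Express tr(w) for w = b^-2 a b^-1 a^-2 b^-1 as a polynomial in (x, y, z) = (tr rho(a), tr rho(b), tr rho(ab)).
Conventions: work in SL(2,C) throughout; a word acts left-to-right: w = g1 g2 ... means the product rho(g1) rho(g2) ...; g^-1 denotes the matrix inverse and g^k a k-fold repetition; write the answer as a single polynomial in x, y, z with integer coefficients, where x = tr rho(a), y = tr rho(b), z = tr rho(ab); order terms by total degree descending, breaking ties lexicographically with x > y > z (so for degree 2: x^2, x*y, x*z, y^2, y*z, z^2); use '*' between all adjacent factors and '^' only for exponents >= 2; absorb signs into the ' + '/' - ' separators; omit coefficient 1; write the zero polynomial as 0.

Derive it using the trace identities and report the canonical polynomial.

so tr(a^-1) = tr(a) = x
so tr(a^-1 b) = tr(b)*tr(a) - tr(b a) = x*y - z
tr(b^-1 a^-1) = tr(a^-1)*tr(b) - tr(a^-1 b) = z
tr(a^-1 b^-2) = tr(b^-1 a^-1)*tr(b) - tr(b^-1 a^-1 b) = y*z - x
reduce: tr(a b a) = tr(a)*tr(b a) - tr(b) = x*z - y
tr(a b a b) = tr(a b)*tr(a b) - tr(1) = z^2 - 2
reduce: tr(b^-1 a b a) = tr(a b a)*tr(b) - tr(a b a b) = x*y*z - y^2 - z^2 + 2
so tr(b^-1 a b a^-1) = tr(b^-1 a b)*tr(a) - tr(b^-1 a b a) = -x*y*z + x^2 + y^2 + z^2 - 2
so tr(b^-1 a b a^-2) = tr(b^-1 a b a^-1)*tr(a) - tr(b^-1 a b) = -x^2*y*z + x^3 + x*y^2 + x*z^2 - 3*x
reduce: tr(a^-2 b^-2 a b) = tr(b^-1 a b a^-2)*tr(b) - tr(b^-1 a b a^-2 b) = -x^2*y^2*z + x^3*y + x*y^3 + x*y*z^2 - 4*x*y + z
reduce: tr(b^-2 a b^-1 a^-2) = tr(a^-2 b^-2 a)*tr(b) - tr(a^-2 b^-2 a b) = x^2*y^2*z - x^3*y - x*y^3 - x*y*z^2 + y^2*z + 3*x*y - z
tr(b^-1 a b^-1 a^-2) = tr(a^-2 b^-1 a)*tr(b) - tr(a^-2 b^-1 a b) = x^2*y*z - x^3 - x*y^2 - x*z^2 + y*z + 3*x
reduce: tr(b^-2 a b^-1 a^-2 b^-1) = tr(b^-2 a b^-1 a^-2)*tr(b) - tr(b^-2 a b^-1 a^-2 b) = x^2*y^3*z - x^3*y^2 - x*y^4 - x*y^2*z^2 - x^2*y*z + y^3*z + x^3 + 4*x*y^2 + x*z^2 - 2*y*z - 3*x

x^2*y^3*z - x^3*y^2 - x*y^4 - x*y^2*z^2 - x^2*y*z + y^3*z + x^3 + 4*x*y^2 + x*z^2 - 2*y*z - 3*x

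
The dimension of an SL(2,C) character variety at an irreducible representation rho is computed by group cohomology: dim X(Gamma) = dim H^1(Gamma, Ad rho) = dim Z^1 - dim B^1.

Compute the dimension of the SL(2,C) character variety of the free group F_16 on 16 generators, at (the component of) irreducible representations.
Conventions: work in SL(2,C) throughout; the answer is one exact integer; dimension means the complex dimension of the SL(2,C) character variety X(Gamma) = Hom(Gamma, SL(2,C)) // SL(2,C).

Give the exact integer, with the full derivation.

45

Gamma = F_16 has 16 generators and no relators.
A cocycle picks one sl_2 vector per generator freely, giving dim Z^1 = 3*16 = 48.
Irreducibility makes the coboundary map sl_2 -> Z^1 injective (trivial centralizer), so dim B^1 = 3.
dim X = dim H^1 = dim Z^1 - dim B^1 = 48 - 3 = 45.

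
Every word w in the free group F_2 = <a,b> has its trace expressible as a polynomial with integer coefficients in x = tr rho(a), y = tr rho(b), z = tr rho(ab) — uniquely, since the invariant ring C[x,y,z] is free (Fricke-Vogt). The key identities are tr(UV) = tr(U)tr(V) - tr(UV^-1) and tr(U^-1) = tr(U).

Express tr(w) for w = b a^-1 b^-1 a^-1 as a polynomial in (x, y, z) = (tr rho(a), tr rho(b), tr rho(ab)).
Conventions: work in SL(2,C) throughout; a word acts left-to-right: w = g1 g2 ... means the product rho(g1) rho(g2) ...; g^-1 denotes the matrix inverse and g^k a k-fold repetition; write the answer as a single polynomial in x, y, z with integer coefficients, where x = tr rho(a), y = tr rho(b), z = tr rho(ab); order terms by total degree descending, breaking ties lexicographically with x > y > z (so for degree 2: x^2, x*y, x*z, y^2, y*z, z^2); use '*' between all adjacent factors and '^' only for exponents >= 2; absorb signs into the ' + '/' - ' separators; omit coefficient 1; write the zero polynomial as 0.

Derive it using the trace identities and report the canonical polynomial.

x*y*z - y^2 - z^2 + 2

tr(a^-1 b) = tr(b) tr(a) - tr(b a)  (eliminate a^-1) = x*y - z
tr(a^-1 b a^-1) = tr(a^-1 b) tr(a) - tr(a^-1 b a)  (eliminate a^-1) = x^2*y - x*z - y
tr(b^2) = tr(b) tr(b) - tr(1)  (reduce the b square) = y^2 - 2
tr(b^2 a) = tr(b) tr(a b) - tr(a)  (reduce the b square) = y*z - x
tr(b a^-1 b) = tr(b^2) tr(a) - tr(b^2 a)  (eliminate a^-1) = x*y^2 - y*z - x
tr(b a b a) = tr(a b) tr(a b) - tr(1)  (split on a) = z^2 - 2
tr(b a^-1 b a) = tr(b a b) tr(a) - tr(b a b a)  (eliminate a^-1) = x*y*z - x^2 - z^2 + 2
tr(a^-1 b a^-1 b) = tr(b a^-1 b) tr(a) - tr(b a^-1 b a)  (eliminate a^-1) = x^2*y^2 - 2*x*y*z + z^2 - 2
tr(b a^-1 b^-1 a^-1) = tr(a^-1 b a^-1) tr(b) - tr(a^-1 b a^-1 b)  (eliminate b^-1) = x*y*z - y^2 - z^2 + 2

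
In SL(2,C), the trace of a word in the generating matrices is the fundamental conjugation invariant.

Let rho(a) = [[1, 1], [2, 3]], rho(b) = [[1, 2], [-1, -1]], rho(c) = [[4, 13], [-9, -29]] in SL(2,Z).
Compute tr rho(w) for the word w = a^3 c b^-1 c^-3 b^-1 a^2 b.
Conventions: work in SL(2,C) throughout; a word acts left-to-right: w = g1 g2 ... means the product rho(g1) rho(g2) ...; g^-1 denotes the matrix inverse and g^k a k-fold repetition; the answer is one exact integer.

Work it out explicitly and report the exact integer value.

-57375386

rho(a) = [[1, 1], [2, 3]]
... * rho(a) = [[1, 1], [2, 3]]  ->  [[3, 4], [8, 11]]
... * rho(a) = [[1, 1], [2, 3]]  ->  [[11, 15], [30, 41]]
... * rho(c) = [[4, 13], [-9, -29]]  ->  [[-91, -292], [-249, -799]]
... * rho(b^-1) = [[-1, -2], [1, 1]]  ->  [[-201, -110], [-550, -301]]
... * rho(c^-1) = [[-29, -13], [9, 4]]  ->  [[4839, 2173], [13241, 5946]]
... * rho(c^-1) = [[-29, -13], [9, 4]]  ->  [[-120774, -54215], [-330475, -148349]]
... * rho(c^-1) = [[-29, -13], [9, 4]]  ->  [[3014511, 1353202], [8248634, 3702779]]
... * rho(b^-1) = [[-1, -2], [1, 1]]  ->  [[-1661309, -4675820], [-4545855, -12794489]]
... * rho(a) = [[1, 1], [2, 3]]  ->  [[-11012949, -15688769], [-30134833, -42929322]]
... * rho(a) = [[1, 1], [2, 3]]  ->  [[-42390487, -58079256], [-115993477, -158922799]]
... * rho(b) = [[1, 2], [-1, -1]]  ->  [[15688769, -26701718], [42929322, -73064155]]
tr = 15688769 + -73064155 = -57375386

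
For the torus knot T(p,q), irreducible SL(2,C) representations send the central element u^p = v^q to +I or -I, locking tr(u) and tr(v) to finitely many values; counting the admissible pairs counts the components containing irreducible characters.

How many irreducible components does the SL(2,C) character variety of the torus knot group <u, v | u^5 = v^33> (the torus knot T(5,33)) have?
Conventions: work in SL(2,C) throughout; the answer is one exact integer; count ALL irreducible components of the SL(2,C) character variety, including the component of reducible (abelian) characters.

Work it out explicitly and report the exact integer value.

65

For T(5,33): irreducibility forces the central element u^5 = v^33 to one of +I, -I.
This locks tr(u) to 2*cos(pi*alpha/5), alpha in 1..4, and tr(v) to 2*cos(pi*beta/33), beta in 1..32, on each component of irreducible characters.
u^5 = (-1)^alpha I and v^33 = (-1)^beta I must agree, so alpha and beta have equal parity.
Counting: 2 odd alphas x 16 odd betas + 2 even alphas x 16 even betas = 32 + 32 = 64.
That is 64 components of irreducible characters, and with the reducible (abelian) component the total is 65.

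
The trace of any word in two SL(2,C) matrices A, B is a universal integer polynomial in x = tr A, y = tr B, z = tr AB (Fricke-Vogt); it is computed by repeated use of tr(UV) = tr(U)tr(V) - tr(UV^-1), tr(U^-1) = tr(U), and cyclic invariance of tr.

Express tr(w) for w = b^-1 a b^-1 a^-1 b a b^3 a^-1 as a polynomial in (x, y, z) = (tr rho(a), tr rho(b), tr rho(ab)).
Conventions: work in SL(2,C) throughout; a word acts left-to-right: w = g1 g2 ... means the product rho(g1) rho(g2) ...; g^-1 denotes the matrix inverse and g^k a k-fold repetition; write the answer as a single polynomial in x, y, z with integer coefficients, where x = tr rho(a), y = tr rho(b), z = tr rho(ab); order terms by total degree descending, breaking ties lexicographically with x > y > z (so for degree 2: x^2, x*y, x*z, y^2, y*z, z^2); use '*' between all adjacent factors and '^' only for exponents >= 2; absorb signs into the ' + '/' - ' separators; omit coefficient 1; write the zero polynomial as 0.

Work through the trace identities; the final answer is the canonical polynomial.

reduce: tr(b^2 a) = tr(b) tr(a b) - tr(a)   [square of b] = y*z - x
tr(b^2) = tr(b) tr(b) - tr(1)   [square of b] = y^2 - 2
reduce: tr(a^2 b^2) = tr(a) tr(b^2 a) - tr(b^2)   [square of a] = x*y*z - x^2 - y^2 + 2
tr(b a^3 b) = tr(a) tr(b^2 a^2) - tr(b^2 a)   [square of a] = x^2*y*z - x^3 - x*y^2 - y*z + 3*x
tr(b a^2) = tr(a) tr(b a) - tr(b)   [square of a] = x*z - y
reduce: tr(b a^3) = tr(a) tr(b a^2) - tr(b a)   [square of a] = x^2*z - x*y - z
tr(a^2 b^3 a) = tr(b) tr(b a^3 b) - tr(b a^3)   [square of b] = x^2*y^2*z - x^3*y - x*y^3 - x^2*z - y^2*z + 4*x*y + z
tr(a b a b) = tr(b a) tr(b a) - tr(1)   [split at a repeated b] = z^2 - 2
reduce: tr(b^2 a b a) = tr(b) tr(a b a b) - tr(a b a)   [square of b] = y*z^2 - x*z - y
so tr(b^2 a b) = tr(b) tr(a b^2) - tr(a b)   [square of b] = y^2*z - x*y - z
so tr(a b a^2 b^2) = tr(a) tr(b^2 a b a) - tr(b^2 a b)   [square of a] = x*y*z^2 - x^2*z - y^2*z + z
tr(a b a^2 b) = tr(a) tr(b a b a) - tr(b a b)   [square of a] = x*z^2 - y*z - x
so tr(a^2 b^3 a b) = tr(b) tr(a b a^2 b^2) - tr(a b a^2 b)   [square of b] = x*y^2*z^2 - x^2*y*z - y^3*z - x*z^2 + 2*y*z + x
reduce: tr(b^-1 a^2 b^3 a) = tr(a^2 b^3 a) tr(b) - tr(a^2 b^3 a b)   [inverse elimination on b] = x^2*y^3*z - x^3*y^2 - x*y^4 - x*y^2*z^2 + 4*x*y^2 + x*z^2 - y*z - x
reduce: tr(a b^3 a^-1 b^-1 a) = tr(b^-1 a^2 b^3) tr(a) - tr(b^-1 a^2 b^3 a)   [inverse elimination on a] = -x^2*y^3*z + x^3*y^2 + x*y^4 + x*y^2*z^2 + x^2*y*z - x^3 - 5*x*y^2 - x*z^2 + y*z + 3*x
tr(a^2 b a b^2) = tr(a) tr(b a b^2 a) - tr(b a b^2)   [square of a] = x*y*z^2 - x^2*z - y^2*z + z
tr(a^3 b a b) = tr(a) tr(a b a b a) - tr(a b a b)   [square of a] = x^2*z^2 - x*y*z - x^2 - z^2 + 2
tr(a^3 b a) = tr(a) tr(a^2 b a) - tr(a^2 b)   [square of a] = x^3*z - x^2*y - 2*x*z + y
tr(b a^3 b a b) = tr(b) tr(a^3 b a b) - tr(a^3 b a)   [square of b] = x^2*y*z^2 - x^3*z - x*y^2*z - y*z^2 + 2*x*z + y
tr(a^2 b a b^3 a) = tr(b) tr(b a^3 b a b) - tr(b a^3 b a)   [square of b] = x^2*y^2*z^2 - x^3*y*z - x*y^3*z - x^2*z^2 - y^2*z^2 + 3*x*y*z + x^2 + y^2 + z^2 - 2
so tr(a b a b a b) = tr(b a) tr(b a b a) - tr(b^-1 a^-1)   [split at a repeated b] = z^3 - 3*z
so tr(b a b^2 a b a) = tr(b) tr(a b a b a b) - tr(a b a b a)   [square of b] = y*z^3 - x*z^2 - 2*y*z + x
reduce: tr(b a b^2 a b) = tr(b) tr(a b^2 a b) - tr(a b^2 a)   [square of b] = y^2*z^2 - 2*x*y*z + x^2 - 2
tr(a b a^2 b a b^2) = tr(a) tr(b a b^2 a b a) - tr(b a b^2 a b)   [square of a] = x*y*z^3 - x^2*z^2 - y^2*z^2 + 2
reduce: tr(a b a^2 b a b) = tr(a) tr(b a b a b a) - tr(b a b a b)   [square of a] = x*z^3 - y*z^2 - 2*x*z + y
reduce: tr(a^2 b a b^3 a b) = tr(b) tr(a b a^2 b a b^2) - tr(a b a^2 b a b)   [square of b] = x*y^2*z^3 - x^2*y*z^2 - y^3*z^2 - x*z^3 + y*z^2 + 2*x*z + y
reduce: tr(b^-1 a^2 b a b^3 a) = tr(a^2 b a b^3 a) tr(b) - tr(a^2 b a b^3 a b)   [inverse elimination on b] = x^2*y^3*z^2 - x^3*y^2*z - x*y^4*z - x*y^2*z^3 + 3*x*y^2*z + x*z^3 + x^2*y + y^3 - 2*x*z - 3*y
so tr(a b a b^3 a^-1 b^-1 a) = tr(b^-1 a^2 b a b^3) tr(a) - tr(b^-1 a^2 b a b^3 a)   [inverse elimination on a] = -x^2*y^3*z^2 + x^3*y^2*z + x*y^4*z + x*y^2*z^3 + x^2*y*z^2 - x^3*z - 4*x*y^2*z - x*z^3 - x^2*y - y^3 + 3*x*z + 3*y
tr(b^2 a b a b) = tr(b) tr(b a b a b) - tr(b a b a)   [square of b] = y^2*z^2 - x*y*z - y^2 - z^2 + 2
reduce: tr(b a b a b^3) = tr(b) tr(b^2 a b a b) - tr(b^2 a b a)   [square of b] = y^3*z^2 - x*y^2*z - y^3 - 2*y*z^2 + x*z + 3*y
reduce: tr(a b a b a b^3) = tr(b) tr(a b a b a b^2) - tr(a b a b a b)   [square of b] = y^2*z^3 - x*y*z^2 - 2*y^2*z - z^3 + x*y + 3*z
so tr(b a b a b a b^3) = tr(b) tr(a b a b a b^3) - tr(a b a b a b^2)   [square of b] = y^3*z^3 - x*y^2*z^2 - 2*y^3*z - 2*y*z^3 + x*y^2 + x*z^2 + 5*y*z - x
tr(a b a b a b a b) = tr(b a b a b a) tr(b a) - tr(a b a b)   [split at a repeated b] = z^4 - 4*z^2 + 2
reduce: tr(b a b a b a b a b) = tr(b) tr(a b a b a b a b) - tr(a b a b a b a)   [square of b] = y*z^4 - x*z^3 - 3*y*z^2 + 2*x*z + y
tr(b a b a b a b^3 a) = tr(b) tr(b a b a b a b a b) - tr(b a b a b a b a)   [square of b] = y^2*z^4 - x*y*z^3 - 3*y^2*z^2 - z^4 + 2*x*y*z + y^2 + 4*z^2 - 2
tr(a b a b a b^3 a^-1 b) = tr(b a b a b a b^3) tr(a) - tr(b a b a b a b^3 a)   [inverse elimination on a] = x*y^3*z^3 - x^2*y^2*z^2 - y^2*z^4 - 2*x*y^3*z - x*y*z^3 + x^2*y^2 + x^2*z^2 + 3*y^2*z^2 + z^4 + 3*x*y*z - x^2 - y^2 - 4*z^2 + 2
tr(a b a b^3 a^-1 b^-1 a b) = tr(a b a b a b^3 a^-1) tr(b) - tr(a b a b a b^3 a^-1 b)   [inverse elimination on b] = -x*y^3*z^3 + x^2*y^2*z^2 + y^4*z^2 + y^2*z^4 + x*y^3*z + x*y*z^3 - x^2*y^2 - x^2*z^2 - y^4 - 5*y^2*z^2 - z^4 - 2*x*y*z + x^2 + 4*y^2 + 4*z^2 - 2
tr(b a b^3 a^-1 b^-1 a b^-1 a) = tr(a b a b^3 a^-1 b^-1 a) tr(b) - tr(a b a b^3 a^-1 b^-1 a b)   [inverse elimination on b] = -x^2*y^4*z^2 + x^3*y^3*z + x*y^5*z + 2*x*y^3*z^3 - y^4*z^2 - y^2*z^4 - x^3*y*z - 5*x*y^3*z - 2*x*y*z^3 + x^2*z^2 + 5*y^2*z^2 + z^4 + 5*x*y*z - x^2 - y^2 - 4*z^2 + 2
tr(b^-1 a b^-1 a^-1 b a b^3 a^-1) = tr(b a b^3 a^-1 b^-1 a b^-1) tr(a) - tr(b a b^3 a^-1 b^-1 a b^-1 a)   [inverse elimination on a] = x^2*y^4*z^2 - 2*x^3*y^3*z - x*y^5*z - 2*x*y^3*z^3 + x^4*y^2 + x^2*y^4 + x^2*y^2*z^2 + y^4*z^2 + y^2*z^4 + 2*x^3*y*z + 5*x*y^3*z + 2*x*y*z^3 - x^4 - 5*x^2*y^2 - 2*x^2*z^2 - 5*y^2*z^2 - z^4 - 4*x*y*z + 4*x^2 + y^2 + 4*z^2 - 2

x^2*y^4*z^2 - 2*x^3*y^3*z - x*y^5*z - 2*x*y^3*z^3 + x^4*y^2 + x^2*y^4 + x^2*y^2*z^2 + y^4*z^2 + y^2*z^4 + 2*x^3*y*z + 5*x*y^3*z + 2*x*y*z^3 - x^4 - 5*x^2*y^2 - 2*x^2*z^2 - 5*y^2*z^2 - z^4 - 4*x*y*z + 4*x^2 + y^2 + 4*z^2 - 2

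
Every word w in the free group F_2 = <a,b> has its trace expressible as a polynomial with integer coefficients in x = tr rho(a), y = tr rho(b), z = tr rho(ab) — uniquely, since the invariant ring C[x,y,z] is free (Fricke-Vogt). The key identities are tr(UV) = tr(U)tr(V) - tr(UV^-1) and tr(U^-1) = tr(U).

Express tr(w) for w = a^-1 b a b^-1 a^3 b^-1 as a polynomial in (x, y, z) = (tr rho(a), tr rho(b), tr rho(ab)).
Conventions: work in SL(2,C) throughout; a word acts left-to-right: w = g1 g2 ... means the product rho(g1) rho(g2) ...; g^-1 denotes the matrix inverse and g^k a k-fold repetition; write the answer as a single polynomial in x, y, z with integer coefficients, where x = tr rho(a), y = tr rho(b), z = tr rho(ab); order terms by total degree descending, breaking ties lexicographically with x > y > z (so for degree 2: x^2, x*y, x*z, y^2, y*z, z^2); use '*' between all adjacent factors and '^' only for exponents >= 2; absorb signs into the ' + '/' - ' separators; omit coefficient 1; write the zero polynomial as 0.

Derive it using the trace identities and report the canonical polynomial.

tr(a^2) = tr(a)*tr(a) - tr(1) = x^2 - 2
tr(a^3) = tr(a)*tr(a^2) - tr(a) = x^3 - 3*x
tr(a^4) = tr(a)*tr(a^3) - tr(a^2) = x^4 - 4*x^2 + 2
and tr(b a^2) = tr(a)*tr(b a) - tr(b) = x*z - y
tr(b a^3) = tr(a)*tr(b a^2) - tr(b a) = x^2*z - x*y - z
tr(a^4 b) = tr(a)*tr(b a^3) - tr(b a^2) = x^3*z - x^2*y - 2*x*z + y
tr(a b^-1 a^3) = tr(a^4)*tr(b) - tr(a^4 b) = x^4*y - x^3*z - 3*x^2*y + 2*x*z + y
tr(a^4 b a) = tr(a)*tr(b a^4) - tr(b a^3) = x^4*z - x^3*y - 3*x^2*z + 2*x*y + z
next, tr(b a b a) = tr(a b)*tr(a b) - tr(1) = z^2 - 2
tr(b a b) = tr(b)*tr(a b) - tr(a) = y*z - x
and tr(b a b a^2) = tr(a)*tr(b a b a) - tr(b a b) = x*z^2 - y*z - x
tr(a b a b a^2) = tr(a)*tr(b a b a^2) - tr(b a b a) = x^2*z^2 - x*y*z - x^2 - z^2 + 2
tr(a^4 b a b) = tr(a)*tr(a b a b a^2) - tr(a b a b a) = x^3*z^2 - x^2*y*z - x^3 - 2*x*z^2 + y*z + 3*x
next, tr(a b a b^-1 a^3) = tr(a^4 b a)*tr(b) - tr(a^4 b a b) = x^4*y*z - x^3*y^2 - x^3*z^2 - 2*x^2*y*z + x^3 + 2*x*y^2 + 2*x*z^2 - 3*x
next, tr(b a b a b a) = tr(b a b a)*tr(b a) - tr(a b) = z^3 - 3*z
tr(b a b a b) = tr(b)*tr(a b a b) - tr(a b a) = y*z^2 - x*z - y
next, tr(b a b a b a^2) = tr(a)*tr(b a b a b a) - tr(b a b a b) = x*z^3 - y*z^2 - 2*x*z + y
tr(a^3 b a b a b) = tr(a)*tr(b a b a b a^2) - tr(b a b a b a) = x^2*z^3 - x*y*z^2 - 2*x^2*z - z^3 + x*y + 3*z
tr(a b a b^-1 a^3 b) = tr(a^3 b a b a)*tr(b) - tr(a^3 b a b a b) = x^3*y*z^2 - x^2*y^2*z - x^2*z^3 - x^3*y - x*y*z^2 + 2*x^2*z + y^2*z + z^3 + 2*x*y - 3*z
and tr(b a b^-1 a^3 b^-1 a) = tr(a b a b^-1 a^3)*tr(b) - tr(a b a b^-1 a^3 b) = x^4*y^2*z - x^3*y^3 - 2*x^3*y*z^2 - x^2*y^2*z + x^2*z^3 + 2*x^3*y + 2*x*y^3 + 3*x*y*z^2 - 2*x^2*z - y^2*z - z^3 - 5*x*y + 3*z
next, tr(a^-1 b a b^-1 a^3 b^-1) = tr(b a b^-1 a^3 b^-1)*tr(a) - tr(b a b^-1 a^3 b^-1 a) = -x^4*y^2*z + x^5*y + x^3*y^3 + 2*x^3*y*z^2 - x^4*z + x^2*y^2*z - x^2*z^3 - 5*x^3*y - 2*x*y^3 - 3*x*y*z^2 + 4*x^2*z + y^2*z + z^3 + 6*x*y - 3*z

-x^4*y^2*z + x^5*y + x^3*y^3 + 2*x^3*y*z^2 - x^4*z + x^2*y^2*z - x^2*z^3 - 5*x^3*y - 2*x*y^3 - 3*x*y*z^2 + 4*x^2*z + y^2*z + z^3 + 6*x*y - 3*z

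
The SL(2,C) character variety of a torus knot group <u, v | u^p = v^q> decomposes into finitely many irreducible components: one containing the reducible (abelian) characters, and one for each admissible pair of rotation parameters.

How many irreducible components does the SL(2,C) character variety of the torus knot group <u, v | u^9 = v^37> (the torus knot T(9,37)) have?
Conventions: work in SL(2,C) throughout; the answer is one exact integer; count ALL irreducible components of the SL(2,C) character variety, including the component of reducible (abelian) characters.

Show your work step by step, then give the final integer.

Gamma = < u, v | u^9 = v^37 > (torus knot T(9,37)); the central element u^9 = v^37 acts as +I or -I in any irreducible SL(2,C) representation.
This locks tr(u) to 2*cos(pi*alpha/9), alpha in 1..8, and tr(v) to 2*cos(pi*beta/37), beta in 1..36, on each component of irreducible characters.
The two central values (-1)^alpha I and (-1)^beta I must be the same matrix, so alpha and beta share a parity.
count pairs: odd alpha (4 choices) x odd beta (18), plus even alpha (4) x even beta (18): 4*18 + 4*18 = 144.
Total: 144 irreducible-character components + 1 reducible (abelian) component = 145.

145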